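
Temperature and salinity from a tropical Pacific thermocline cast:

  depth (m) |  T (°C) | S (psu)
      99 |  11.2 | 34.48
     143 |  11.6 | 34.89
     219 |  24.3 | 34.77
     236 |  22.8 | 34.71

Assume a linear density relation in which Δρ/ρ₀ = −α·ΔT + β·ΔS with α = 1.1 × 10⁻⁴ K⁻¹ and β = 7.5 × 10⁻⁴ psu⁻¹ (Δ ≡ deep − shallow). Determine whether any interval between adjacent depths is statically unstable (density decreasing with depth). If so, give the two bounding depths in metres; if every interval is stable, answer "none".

Evaluate Δρ/ρ₀ = −αΔT + βΔS across each adjacent pair:
  99–143 m: −αΔT+βΔS = −(1.1 × 10⁻⁴)(+0.4)+(7.5 × 10⁻⁴)(+0.41) = 2.6 × 10⁻⁴ → stable
  143–219 m: −αΔT+βΔS = −(1.1 × 10⁻⁴)(+12.7)+(7.5 × 10⁻⁴)(-0.12) = -1.5 × 10⁻³ → UNSTABLE
  219–236 m: −αΔT+βΔS = −(1.1 × 10⁻⁴)(-1.5)+(7.5 × 10⁻⁴)(-0.06) = 1.2 × 10⁻⁴ → stable
The 143–219 m interval has Δρ < 0: lighter water underlies denser water.

143–219 m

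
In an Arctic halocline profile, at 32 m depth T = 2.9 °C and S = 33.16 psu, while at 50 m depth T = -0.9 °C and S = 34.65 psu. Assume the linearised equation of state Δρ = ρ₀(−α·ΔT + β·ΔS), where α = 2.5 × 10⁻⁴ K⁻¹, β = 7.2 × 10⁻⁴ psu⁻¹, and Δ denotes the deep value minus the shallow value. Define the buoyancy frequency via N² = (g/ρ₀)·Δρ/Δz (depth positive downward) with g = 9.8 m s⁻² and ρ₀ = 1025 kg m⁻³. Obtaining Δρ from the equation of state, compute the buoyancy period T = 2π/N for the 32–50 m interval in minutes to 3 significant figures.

ΔT = -3.8 K, ΔS = +1.49 psu (deep − shallow).
Δρ/ρ₀ = −αΔT + βΔS = 9.50 × 10⁻⁴ + 1.0728 × 10⁻³ = 2.0228 × 10⁻³, so Δρ ≈ 2.073 kg m⁻³.
N² = (g/ρ₀)·Δρ/Δz = g·(Δρ/ρ₀)/Δz = 9.8 × 2.0228 × 10⁻³ / 18 = 1.1013 × 10⁻³ s⁻².
N = √(1.1013 × 10⁻³) = 0.033186 rad s⁻¹ → T = 2π/N = 189.33 s = 3.1555 min ≈ 3.16 min.

3.16 min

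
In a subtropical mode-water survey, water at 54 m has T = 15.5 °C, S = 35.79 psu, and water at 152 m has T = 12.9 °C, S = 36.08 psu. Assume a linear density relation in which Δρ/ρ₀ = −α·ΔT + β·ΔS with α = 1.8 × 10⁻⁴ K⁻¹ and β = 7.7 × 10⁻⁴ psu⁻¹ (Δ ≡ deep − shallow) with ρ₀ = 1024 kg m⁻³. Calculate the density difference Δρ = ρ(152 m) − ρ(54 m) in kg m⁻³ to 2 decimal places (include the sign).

+0.71 kg m⁻³

ΔT = -2.6 K, ΔS = +0.29 psu (deep − shallow).
Δρ/ρ₀ = −(1.8 × 10⁻⁴)(-2.6) + (7.7 × 10⁻⁴)(+0.29) = 6.913 × 10⁻⁴.
Δρ = 1024 × (6.913 × 10⁻⁴) = +0.71 kg m⁻³.
Positive Δρ: denser below, stable.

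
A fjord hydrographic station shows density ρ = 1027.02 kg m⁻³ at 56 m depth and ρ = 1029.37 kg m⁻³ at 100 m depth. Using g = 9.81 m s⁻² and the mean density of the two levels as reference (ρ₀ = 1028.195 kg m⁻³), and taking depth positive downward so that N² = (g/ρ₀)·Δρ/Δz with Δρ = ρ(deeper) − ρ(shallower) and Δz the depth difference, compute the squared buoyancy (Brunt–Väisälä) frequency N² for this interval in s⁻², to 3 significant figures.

Δρ = 1029.37 − 1027.02 = 2.35 kg m⁻³ over Δz = 100 − 56 = 44 m.
N² = (9.81/1028.195) × (2.35/44) = 5.0958 × 10⁻⁴ s⁻² ≈ 5.10 × 10⁻⁴ s⁻².
N² > 0, so the interval is statically stable.

5.10 × 10⁻⁴ s⁻²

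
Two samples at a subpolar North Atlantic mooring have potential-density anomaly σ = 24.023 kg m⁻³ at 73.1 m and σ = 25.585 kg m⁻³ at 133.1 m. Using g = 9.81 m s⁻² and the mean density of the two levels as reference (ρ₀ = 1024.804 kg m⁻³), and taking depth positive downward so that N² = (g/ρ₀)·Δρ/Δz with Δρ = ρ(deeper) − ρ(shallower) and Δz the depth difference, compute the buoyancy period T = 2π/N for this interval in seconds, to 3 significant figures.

Δρ = 1025.585 − 1024.023 = 1.562 kg m⁻³ over Δz = 133.1 − 73.1 = 60 m.
N² = (9.81/1024.804) × (1.562/60) = 2.4921 × 10⁻⁴ s⁻².
N = √(2.4921 × 10⁻⁴) = 0.015786 rad s⁻¹, so T = 2π/N = 398.02 s ≈ 398 s.
A positive N² confirms static stability across the interval.

398 s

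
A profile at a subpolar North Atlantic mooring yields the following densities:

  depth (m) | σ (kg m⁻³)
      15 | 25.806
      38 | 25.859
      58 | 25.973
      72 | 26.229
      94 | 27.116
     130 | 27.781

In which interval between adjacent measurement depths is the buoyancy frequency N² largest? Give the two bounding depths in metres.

Compute the density gradient over each adjacent pair:
  15–38 m: Δρ/Δz = 0.053/23 = 2.3 × 10⁻³ kg m⁻⁴
  38–58 m: Δρ/Δz = 0.114/20 = 5.7 × 10⁻³ kg m⁻⁴
  58–72 m: Δρ/Δz = 0.256/14 = 0.018 kg m⁻⁴
  72–94 m: Δρ/Δz = 0.887/22 = 0.040 kg m⁻⁴
  94–130 m: Δρ/Δz = 0.665/36 = 0.018 kg m⁻⁴
The largest gradient is in the 72–94 m interval — the pycnocline.

72–94 m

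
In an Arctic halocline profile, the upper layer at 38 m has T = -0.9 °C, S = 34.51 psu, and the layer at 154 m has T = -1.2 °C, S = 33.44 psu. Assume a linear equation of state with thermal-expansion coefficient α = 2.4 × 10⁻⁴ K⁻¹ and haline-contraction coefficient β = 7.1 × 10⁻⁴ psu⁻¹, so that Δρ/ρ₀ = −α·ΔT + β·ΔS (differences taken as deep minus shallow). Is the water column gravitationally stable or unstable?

unstable

ΔT = -1.2 − -0.9 = -0.3 K and ΔS = 33.44 − 34.51 = -1.07 psu (deep − shallow).
−αΔT = 7.20 × 10⁻⁵; βΔS = -7.597 × 10⁻⁴; sum Δρ/ρ₀ = -6.877 × 10⁻⁴.
Δρ/ρ₀ < 0, so Δρ < 0: deeper water is lighter → statically unstable; the column would overturn.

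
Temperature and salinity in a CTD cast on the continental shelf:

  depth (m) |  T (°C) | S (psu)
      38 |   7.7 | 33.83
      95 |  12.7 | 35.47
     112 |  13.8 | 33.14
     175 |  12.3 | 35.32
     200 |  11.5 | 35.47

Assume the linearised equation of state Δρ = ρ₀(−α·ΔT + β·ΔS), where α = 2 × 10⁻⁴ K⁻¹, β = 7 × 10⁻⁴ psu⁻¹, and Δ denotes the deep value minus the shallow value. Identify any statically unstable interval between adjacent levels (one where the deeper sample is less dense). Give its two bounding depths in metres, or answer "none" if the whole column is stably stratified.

Evaluate Δρ/ρ₀ = −αΔT + βΔS across each adjacent pair:
  38–95 m: −αΔT+βΔS = −(2 × 10⁻⁴)(+5.0)+(7 × 10⁻⁴)(+1.64) = 1.5 × 10⁻⁴ → stable
  95–112 m: −αΔT+βΔS = −(2 × 10⁻⁴)(+1.1)+(7 × 10⁻⁴)(-2.33) = -1.9 × 10⁻³ → UNSTABLE
  112–175 m: −αΔT+βΔS = −(2 × 10⁻⁴)(-1.5)+(7 × 10⁻⁴)(+2.18) = 1.8 × 10⁻³ → stable
  175–200 m: −αΔT+βΔS = −(2 × 10⁻⁴)(-0.8)+(7 × 10⁻⁴)(+0.15) = 2.6 × 10⁻⁴ → stable
The 95–112 m interval has Δρ < 0: lighter water underlies denser water.

95–112 m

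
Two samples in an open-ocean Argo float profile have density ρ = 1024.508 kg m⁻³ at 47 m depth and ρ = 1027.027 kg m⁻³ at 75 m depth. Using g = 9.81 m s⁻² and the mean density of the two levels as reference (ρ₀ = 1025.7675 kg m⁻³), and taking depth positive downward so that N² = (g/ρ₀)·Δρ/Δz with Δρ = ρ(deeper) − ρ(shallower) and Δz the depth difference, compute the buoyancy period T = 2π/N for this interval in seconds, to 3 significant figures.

Δρ = 1027.027 − 1024.508 = 2.519 kg m⁻³ over Δz = 75 − 47 = 28 m.
N² = (9.81/1025.7675) × (2.519/28) = 8.6038 × 10⁻⁴ s⁻².
N = √(8.6038 × 10⁻⁴) = 0.029332 rad s⁻¹, so T = 2π/N = 214.21 s ≈ 214 s.
A positive N² confirms static stability across the interval.

214 s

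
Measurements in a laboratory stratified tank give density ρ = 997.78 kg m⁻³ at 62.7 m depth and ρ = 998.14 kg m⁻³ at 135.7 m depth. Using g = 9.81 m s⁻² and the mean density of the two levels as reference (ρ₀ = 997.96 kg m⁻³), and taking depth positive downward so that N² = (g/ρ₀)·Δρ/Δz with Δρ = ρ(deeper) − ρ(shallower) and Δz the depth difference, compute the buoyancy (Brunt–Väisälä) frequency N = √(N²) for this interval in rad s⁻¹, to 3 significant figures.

6.96 × 10⁻³ rad s⁻¹

Δρ = 998.14 − 997.78 = 0.36 kg m⁻³ over Δz = 135.7 − 62.7 = 73 m.
N² = (9.81/997.96) × (0.36/73) = 4.8477 × 10⁻⁵ s⁻².
N = √(4.8477 × 10⁻⁵) = 6.9625 × 10⁻³ rad s⁻¹ ≈ 6.96 × 10⁻³ rad s⁻¹.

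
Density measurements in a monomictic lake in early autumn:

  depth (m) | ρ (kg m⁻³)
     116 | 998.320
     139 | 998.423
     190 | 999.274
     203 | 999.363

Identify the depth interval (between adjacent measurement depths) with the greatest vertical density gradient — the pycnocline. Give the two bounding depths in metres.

139–190 m

Compute the density gradient over each adjacent pair:
  116–139 m: Δρ/Δz = 0.103/23 = 4.5 × 10⁻³ kg m⁻⁴
  139–190 m: Δρ/Δz = 0.851/51 = 0.017 kg m⁻⁴
  190–203 m: Δρ/Δz = 0.089/13 = 6.8 × 10⁻³ kg m⁻⁴
The largest gradient is in the 139–190 m interval — the pycnocline.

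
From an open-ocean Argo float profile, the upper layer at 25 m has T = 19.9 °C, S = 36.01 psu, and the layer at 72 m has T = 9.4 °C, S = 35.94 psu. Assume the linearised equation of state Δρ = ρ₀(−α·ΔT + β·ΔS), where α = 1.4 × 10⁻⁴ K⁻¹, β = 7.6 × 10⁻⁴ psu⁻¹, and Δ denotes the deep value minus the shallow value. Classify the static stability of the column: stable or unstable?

ΔT = 9.4 − 19.9 = -10.5 K and ΔS = 35.94 − 36.01 = -0.07 psu (deep − shallow).
−αΔT = 1.47 × 10⁻³; βΔS = -5.32 × 10⁻⁵; sum Δρ/ρ₀ = 1.4168 × 10⁻³.
Δρ/ρ₀ > 0, so Δρ > 0: deeper water is denser → statically stable.

stable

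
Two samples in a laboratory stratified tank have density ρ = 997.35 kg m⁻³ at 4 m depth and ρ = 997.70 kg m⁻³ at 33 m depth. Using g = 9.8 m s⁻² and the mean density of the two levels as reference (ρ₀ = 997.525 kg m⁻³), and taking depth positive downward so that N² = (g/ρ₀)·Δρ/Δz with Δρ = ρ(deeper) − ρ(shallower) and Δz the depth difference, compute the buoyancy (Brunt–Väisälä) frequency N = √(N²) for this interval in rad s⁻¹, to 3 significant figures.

Δρ = 997.70 − 997.35 = 0.35 kg m⁻³ over Δz = 33 − 4 = 29 m.
N² = (9.8/997.525) × (0.35/29) = 1.1857 × 10⁻⁴ s⁻².
N = √(1.1857 × 10⁻⁴) = 0.010889 rad s⁻¹ ≈ 0.0109 rad s⁻¹.
Since Δρ > 0 the layer is stably stratified.

0.0109 rad s⁻¹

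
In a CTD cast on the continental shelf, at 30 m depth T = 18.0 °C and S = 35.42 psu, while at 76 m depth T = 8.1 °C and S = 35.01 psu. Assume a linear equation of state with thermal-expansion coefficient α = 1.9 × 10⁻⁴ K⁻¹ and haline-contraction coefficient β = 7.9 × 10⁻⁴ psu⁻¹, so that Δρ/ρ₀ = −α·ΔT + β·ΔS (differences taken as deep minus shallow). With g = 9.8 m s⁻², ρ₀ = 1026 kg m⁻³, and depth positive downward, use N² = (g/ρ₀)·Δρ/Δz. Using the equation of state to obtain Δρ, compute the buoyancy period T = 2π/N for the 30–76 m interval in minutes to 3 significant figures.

ΔT = -9.9 K, ΔS = -0.41 psu (deep − shallow).
Δρ/ρ₀ = −αΔT + βΔS = 1.881 × 10⁻³ − 3.239 × 10⁻⁴ = 1.5571 × 10⁻³, so Δρ ≈ 1.598 kg m⁻³.
N² = (g/ρ₀)·Δρ/Δz = g·(Δρ/ρ₀)/Δz = 9.8 × 1.5571 × 10⁻³ / 46 = 3.3173 × 10⁻⁴ s⁻².
N = √(3.3173 × 10⁻⁴) = 0.018213 rad s⁻¹ → T = 2π/N = 344.98 s = 5.7497 min ≈ 5.75 min.

5.75 min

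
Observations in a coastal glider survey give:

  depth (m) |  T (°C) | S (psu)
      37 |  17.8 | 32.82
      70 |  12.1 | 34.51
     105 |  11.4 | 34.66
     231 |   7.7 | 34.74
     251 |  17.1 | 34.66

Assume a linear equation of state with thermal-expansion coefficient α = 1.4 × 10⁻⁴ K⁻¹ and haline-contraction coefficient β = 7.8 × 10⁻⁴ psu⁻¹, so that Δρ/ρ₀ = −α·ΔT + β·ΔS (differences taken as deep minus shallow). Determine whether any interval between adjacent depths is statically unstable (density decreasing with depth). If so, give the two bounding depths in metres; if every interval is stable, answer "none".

231–251 m

Evaluate Δρ/ρ₀ = −αΔT + βΔS across each adjacent pair:
  37–70 m: −αΔT+βΔS = −(1.4 × 10⁻⁴)(-5.7)+(7.8 × 10⁻⁴)(+1.69) = 2.1 × 10⁻³ → stable
  70–105 m: −αΔT+βΔS = −(1.4 × 10⁻⁴)(-0.7)+(7.8 × 10⁻⁴)(+0.15) = 2.1 × 10⁻⁴ → stable
  105–231 m: −αΔT+βΔS = −(1.4 × 10⁻⁴)(-3.7)+(7.8 × 10⁻⁴)(+0.08) = 5.8 × 10⁻⁴ → stable
  231–251 m: −αΔT+βΔS = −(1.4 × 10⁻⁴)(+9.4)+(7.8 × 10⁻⁴)(-0.08) = -1.4 × 10⁻³ → UNSTABLE
The 231–251 m interval has Δρ < 0: lighter water underlies denser water.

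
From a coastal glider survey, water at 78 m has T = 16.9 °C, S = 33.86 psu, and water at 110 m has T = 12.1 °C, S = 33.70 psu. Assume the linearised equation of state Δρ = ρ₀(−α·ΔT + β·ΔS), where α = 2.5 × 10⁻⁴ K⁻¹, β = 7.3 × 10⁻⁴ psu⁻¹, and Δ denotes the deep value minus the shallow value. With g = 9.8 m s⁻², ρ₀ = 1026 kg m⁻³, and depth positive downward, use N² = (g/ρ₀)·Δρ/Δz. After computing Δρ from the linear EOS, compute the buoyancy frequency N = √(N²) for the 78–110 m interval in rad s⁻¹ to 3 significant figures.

ΔT = -4.8 K, ΔS = -0.16 psu (deep − shallow).
Δρ/ρ₀ = −αΔT + βΔS = 1.20 × 10⁻³ − 1.168 × 10⁻⁴ = 1.0832 × 10⁻³, so Δρ ≈ 1.111 kg m⁻³.
N² = (g/ρ₀)·Δρ/Δz = g·(Δρ/ρ₀)/Δz = 9.8 × 1.0832 × 10⁻³ / 32 = 3.3173 × 10⁻⁴ s⁻².
N = √(3.3173 × 10⁻⁴) = 0.018213 rad s⁻¹ ≈ 0.0182 rad s⁻¹.

0.0182 rad s⁻¹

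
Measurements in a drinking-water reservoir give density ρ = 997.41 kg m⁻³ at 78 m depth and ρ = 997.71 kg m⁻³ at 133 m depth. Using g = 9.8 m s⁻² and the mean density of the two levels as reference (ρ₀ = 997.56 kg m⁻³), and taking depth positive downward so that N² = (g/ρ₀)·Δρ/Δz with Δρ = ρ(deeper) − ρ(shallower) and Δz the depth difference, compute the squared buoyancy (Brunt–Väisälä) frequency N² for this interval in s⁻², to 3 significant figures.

5.36 × 10⁻⁵ s⁻²

Δρ = 997.71 − 997.41 = 0.30 kg m⁻³ over Δz = 133 − 78 = 55 m.
N² = (9.8/997.56) × (0.30/55) = 5.3585 × 10⁻⁵ s⁻² ≈ 5.36 × 10⁻⁵ s⁻².
A positive N² confirms static stability across the interval.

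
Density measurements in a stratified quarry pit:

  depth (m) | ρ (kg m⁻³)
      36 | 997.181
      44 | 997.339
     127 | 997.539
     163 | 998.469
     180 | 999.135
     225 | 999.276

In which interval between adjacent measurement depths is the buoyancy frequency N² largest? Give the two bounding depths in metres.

163–180 m

Compute the density gradient over each adjacent pair:
  36–44 m: Δρ/Δz = 0.158/8 = 0.020 kg m⁻⁴
  44–127 m: Δρ/Δz = 0.200/83 = 2.4 × 10⁻³ kg m⁻⁴
  127–163 m: Δρ/Δz = 0.930/36 = 0.026 kg m⁻⁴
  163–180 m: Δρ/Δz = 0.666/17 = 0.039 kg m⁻⁴
  180–225 m: Δρ/Δz = 0.141/45 = 3.1 × 10⁻³ kg m⁻⁴
The largest gradient is in the 163–180 m interval — the pycnocline.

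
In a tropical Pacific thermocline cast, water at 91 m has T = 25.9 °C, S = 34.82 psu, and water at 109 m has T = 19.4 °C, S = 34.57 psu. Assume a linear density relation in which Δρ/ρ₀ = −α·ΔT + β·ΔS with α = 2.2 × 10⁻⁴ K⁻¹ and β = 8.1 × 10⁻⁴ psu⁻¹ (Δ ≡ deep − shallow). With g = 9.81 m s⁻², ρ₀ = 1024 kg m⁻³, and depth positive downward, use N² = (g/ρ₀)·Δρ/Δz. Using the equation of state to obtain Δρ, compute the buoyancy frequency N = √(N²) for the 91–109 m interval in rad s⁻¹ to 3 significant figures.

ΔT = -6.5 K, ΔS = -0.25 psu (deep − shallow).
Δρ/ρ₀ = −αΔT + βΔS = 1.43 × 10⁻³ − 2.025 × 10⁻⁴ = 1.2275 × 10⁻³, so Δρ ≈ 1.257 kg m⁻³.
N² = (g/ρ₀)·Δρ/Δz = g·(Δρ/ρ₀)/Δz = 9.81 × 1.2275 × 10⁻³ / 18 = 6.6899 × 10⁻⁴ s⁻².
N = √(6.6899 × 10⁻⁴) = 0.025865 rad s⁻¹ ≈ 0.0259 rad s⁻¹.

0.0259 rad s⁻¹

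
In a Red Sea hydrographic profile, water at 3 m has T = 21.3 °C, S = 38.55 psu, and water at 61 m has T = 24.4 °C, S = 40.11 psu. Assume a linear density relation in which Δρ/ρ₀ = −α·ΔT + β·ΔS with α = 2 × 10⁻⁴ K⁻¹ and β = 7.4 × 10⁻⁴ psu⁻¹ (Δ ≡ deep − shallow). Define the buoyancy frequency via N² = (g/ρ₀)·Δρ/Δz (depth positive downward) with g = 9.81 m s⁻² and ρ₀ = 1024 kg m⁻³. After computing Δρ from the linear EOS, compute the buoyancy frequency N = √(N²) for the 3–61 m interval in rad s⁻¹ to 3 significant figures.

ΔT = +3.1 K, ΔS = +1.56 psu (deep − shallow).
Δρ/ρ₀ = −αΔT + βΔS = -6.20 × 10⁻⁴ + 1.1544 × 10⁻³ = 5.344 × 10⁻⁴, so Δρ ≈ 0.5472 kg m⁻³.
N² = (g/ρ₀)·Δρ/Δz = g·(Δρ/ρ₀)/Δz = 9.81 × 5.344 × 10⁻⁴ / 58 = 9.0387 × 10⁻⁵ s⁻².
N = √(9.0387 × 10⁻⁵) = 9.5072 × 10⁻³ rad s⁻¹ ≈ 9.51 × 10⁻³ rad s⁻¹.

9.51 × 10⁻³ rad s⁻¹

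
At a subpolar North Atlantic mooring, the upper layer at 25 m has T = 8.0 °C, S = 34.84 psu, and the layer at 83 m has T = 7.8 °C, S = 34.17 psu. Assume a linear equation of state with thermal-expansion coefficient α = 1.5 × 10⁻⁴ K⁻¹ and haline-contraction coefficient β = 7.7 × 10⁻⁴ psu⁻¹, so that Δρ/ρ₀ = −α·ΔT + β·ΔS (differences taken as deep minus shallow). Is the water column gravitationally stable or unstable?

unstable

ΔT = 7.8 − 8.0 = -0.2 K and ΔS = 34.17 − 34.84 = -0.67 psu (deep − shallow).
−αΔT = 3.00 × 10⁻⁵; βΔS = -5.159 × 10⁻⁴; sum Δρ/ρ₀ = -4.859 × 10⁻⁴.
Δρ/ρ₀ < 0, so Δρ < 0: deeper water is lighter → statically unstable; the column would overturn.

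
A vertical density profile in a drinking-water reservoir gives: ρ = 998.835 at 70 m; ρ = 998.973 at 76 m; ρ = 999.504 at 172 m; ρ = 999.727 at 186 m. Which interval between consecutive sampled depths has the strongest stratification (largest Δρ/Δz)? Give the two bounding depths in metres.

70–76 m

Compute the density gradient over each adjacent pair:
  70–76 m: Δρ/Δz = 0.138/6 = 0.023 kg m⁻⁴
  76–172 m: Δρ/Δz = 0.531/96 = 5.5 × 10⁻³ kg m⁻⁴
  172–186 m: Δρ/Δz = 0.223/14 = 0.016 kg m⁻⁴
The largest gradient is in the 70–76 m interval — the pycnocline.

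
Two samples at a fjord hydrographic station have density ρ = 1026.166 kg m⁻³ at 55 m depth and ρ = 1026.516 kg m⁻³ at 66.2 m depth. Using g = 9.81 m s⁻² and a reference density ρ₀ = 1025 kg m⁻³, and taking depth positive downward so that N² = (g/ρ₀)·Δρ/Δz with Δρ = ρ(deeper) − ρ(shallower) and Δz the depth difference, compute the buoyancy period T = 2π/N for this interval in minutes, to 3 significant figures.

6.06 min

Δρ = 1026.516 − 1026.166 = 0.350 kg m⁻³ over Δz = 66.2 − 55 = 11.2 m.
N² = (9.81/1025) × (0.350/11.2) = 2.9909 × 10⁻⁴ s⁻².
N = √(2.9909 × 10⁻⁴) = 0.017294 rad s⁻¹, so T = 2π/N = 363.32 s = 6.0553 min ≈ 6.06 min.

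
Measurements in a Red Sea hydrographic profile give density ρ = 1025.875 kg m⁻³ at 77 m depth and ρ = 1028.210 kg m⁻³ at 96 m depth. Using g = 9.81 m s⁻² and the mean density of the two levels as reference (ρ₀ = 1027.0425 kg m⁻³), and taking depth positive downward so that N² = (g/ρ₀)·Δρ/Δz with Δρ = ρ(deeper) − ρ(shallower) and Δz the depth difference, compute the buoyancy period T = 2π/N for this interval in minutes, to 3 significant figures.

3.06 min

Δρ = 1028.210 − 1025.875 = 2.335 kg m⁻³ over Δz = 96 − 77 = 19 m.
N² = (9.81/1027.0425) × (2.335/19) = 1.1739 × 10⁻³ s⁻².
N = √(1.1739 × 10⁻³) = 0.034262 rad s⁻¹, so T = 2π/N = 183.39 s = 3.0565 min ≈ 3.06 min.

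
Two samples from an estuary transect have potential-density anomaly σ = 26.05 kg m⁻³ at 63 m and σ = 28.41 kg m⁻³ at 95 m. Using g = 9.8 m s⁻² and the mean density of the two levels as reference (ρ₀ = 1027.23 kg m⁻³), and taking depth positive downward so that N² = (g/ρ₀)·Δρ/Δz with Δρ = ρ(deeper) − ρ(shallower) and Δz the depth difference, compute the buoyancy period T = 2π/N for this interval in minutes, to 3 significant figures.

Δρ = 1028.41 − 1026.05 = 2.36 kg m⁻³ over Δz = 95 − 63 = 32 m.
N² = (9.8/1027.23) × (2.36/32) = 7.0359 × 10⁻⁴ s⁻².
N = √(7.0359 × 10⁻⁴) = 0.026525 rad s⁻¹, so T = 2π/N = 236.88 s = 3.9480 min ≈ 3.95 min.

3.95 min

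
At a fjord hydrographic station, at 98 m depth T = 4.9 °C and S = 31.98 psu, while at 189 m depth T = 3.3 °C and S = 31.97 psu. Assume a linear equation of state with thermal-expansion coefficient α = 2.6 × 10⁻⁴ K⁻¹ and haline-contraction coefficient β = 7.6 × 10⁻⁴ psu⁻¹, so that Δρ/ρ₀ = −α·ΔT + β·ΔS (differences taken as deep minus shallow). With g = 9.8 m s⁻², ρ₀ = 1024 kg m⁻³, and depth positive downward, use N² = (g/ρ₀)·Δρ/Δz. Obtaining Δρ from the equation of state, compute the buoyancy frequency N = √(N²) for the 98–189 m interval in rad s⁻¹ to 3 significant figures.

ΔT = -1.6 K, ΔS = -0.01 psu (deep − shallow).
Δρ/ρ₀ = −αΔT + βΔS = 4.16 × 10⁻⁴ − 7.60 × 10⁻⁶ = 4.084 × 10⁻⁴, so Δρ ≈ 0.4182 kg m⁻³.
N² = (g/ρ₀)·Δρ/Δz = g·(Δρ/ρ₀)/Δz = 9.8 × 4.084 × 10⁻⁴ / 91 = 4.3982 × 10⁻⁵ s⁻².
N = √(4.3982 × 10⁻⁵) = 6.6319 × 10⁻³ rad s⁻¹ ≈ 6.63 × 10⁻³ rad s⁻¹.

6.63 × 10⁻³ rad s⁻¹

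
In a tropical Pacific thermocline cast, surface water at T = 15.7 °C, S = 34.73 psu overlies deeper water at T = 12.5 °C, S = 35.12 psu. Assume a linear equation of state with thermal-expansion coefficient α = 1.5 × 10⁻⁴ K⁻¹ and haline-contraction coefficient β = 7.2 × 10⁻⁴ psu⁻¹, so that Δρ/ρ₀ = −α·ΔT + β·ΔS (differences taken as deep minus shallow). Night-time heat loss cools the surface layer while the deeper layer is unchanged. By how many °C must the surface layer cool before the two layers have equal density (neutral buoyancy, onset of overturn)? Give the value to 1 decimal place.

Neutral buoyancy requires Δρ = 0, i.e. −α(T_deep − T_surf′) + β(S_deep − S_surf) = 0.
T_surf′ = T_deep − (β/α)·ΔS = 12.5 − (7.2 × 10⁻⁴/1.5 × 10⁻⁴)·(+0.39) = 10.628 °C.
Cooling required: 15.7 − (10.628) = 5.072 °C.

5.1 °C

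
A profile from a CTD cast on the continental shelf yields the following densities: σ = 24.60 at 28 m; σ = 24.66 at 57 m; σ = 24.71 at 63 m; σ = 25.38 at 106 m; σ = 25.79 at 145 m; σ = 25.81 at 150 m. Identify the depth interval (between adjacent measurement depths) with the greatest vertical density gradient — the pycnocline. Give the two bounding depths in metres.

Compute the density gradient over each adjacent pair:
  28–57 m: Δρ/Δz = 0.06/29 = 2.1 × 10⁻³ kg m⁻⁴
  57–63 m: Δρ/Δz = 0.05/6 = 8.3 × 10⁻³ kg m⁻⁴
  63–106 m: Δρ/Δz = 0.67/43 = 0.016 kg m⁻⁴
  106–145 m: Δρ/Δz = 0.41/39 = 0.011 kg m⁻⁴
  145–150 m: Δρ/Δz = 0.02/5 = 4.0 × 10⁻³ kg m⁻⁴
The largest gradient is in the 63–106 m interval — the pycnocline.

63–106 m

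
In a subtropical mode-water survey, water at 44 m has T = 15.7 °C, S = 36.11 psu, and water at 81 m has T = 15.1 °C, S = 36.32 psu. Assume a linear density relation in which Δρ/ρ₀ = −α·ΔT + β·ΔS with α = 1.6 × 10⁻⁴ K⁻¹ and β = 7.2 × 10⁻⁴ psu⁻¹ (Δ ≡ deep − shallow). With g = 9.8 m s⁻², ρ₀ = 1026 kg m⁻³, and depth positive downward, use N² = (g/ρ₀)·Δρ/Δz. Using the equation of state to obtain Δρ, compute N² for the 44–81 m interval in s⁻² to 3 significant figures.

ΔT = -0.6 K, ΔS = +0.21 psu (deep − shallow).
Δρ/ρ₀ = −αΔT + βΔS = 9.60 × 10⁻⁵ + 1.512 × 10⁻⁴ = 2.472 × 10⁻⁴, so Δρ ≈ 0.2536 kg m⁻³.
N² = (g/ρ₀)·Δρ/Δz = g·(Δρ/ρ₀)/Δz = 9.8 × 2.472 × 10⁻⁴ / 37 = 6.5475 × 10⁻⁵ s⁻² ≈ 6.55 × 10⁻⁵ s⁻².

6.55 × 10⁻⁵ s⁻²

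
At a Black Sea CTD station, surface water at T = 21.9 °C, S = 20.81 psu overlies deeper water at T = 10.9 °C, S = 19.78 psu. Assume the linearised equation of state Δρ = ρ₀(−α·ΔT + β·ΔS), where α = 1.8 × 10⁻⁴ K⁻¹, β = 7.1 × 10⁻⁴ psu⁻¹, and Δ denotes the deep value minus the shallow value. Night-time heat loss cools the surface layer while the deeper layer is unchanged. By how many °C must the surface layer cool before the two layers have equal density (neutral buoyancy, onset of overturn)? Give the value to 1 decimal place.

Neutral buoyancy requires Δρ = 0, i.e. −α(T_deep − T_surf′) + β(S_deep − S_surf) = 0.
T_surf′ = T_deep − (β/α)·ΔS = 10.9 − (7.1 × 10⁻⁴/1.8 × 10⁻⁴)·(-1.03) = 14.963 °C.
Cooling required: 21.9 − (14.963) = 6.937 °C.

6.9 °C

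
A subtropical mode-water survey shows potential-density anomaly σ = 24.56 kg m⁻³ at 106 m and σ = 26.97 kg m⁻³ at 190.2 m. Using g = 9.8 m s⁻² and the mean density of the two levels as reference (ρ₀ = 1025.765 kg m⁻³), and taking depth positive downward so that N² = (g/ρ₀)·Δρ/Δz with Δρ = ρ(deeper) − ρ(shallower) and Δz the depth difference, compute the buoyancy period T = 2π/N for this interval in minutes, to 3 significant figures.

Δρ = 1026.97 − 1024.56 = 2.41 kg m⁻³ over Δz = 190.2 − 106 = 84.2 m.
N² = (9.8/1025.765) × (2.41/84.2) = 2.7345 × 10⁻⁴ s⁻².
N = √(2.7345 × 10⁻⁴) = 0.016536 rad s⁻¹, so T = 2π/N = 379.97 s = 6.3328 min ≈ 6.33 min.

6.33 min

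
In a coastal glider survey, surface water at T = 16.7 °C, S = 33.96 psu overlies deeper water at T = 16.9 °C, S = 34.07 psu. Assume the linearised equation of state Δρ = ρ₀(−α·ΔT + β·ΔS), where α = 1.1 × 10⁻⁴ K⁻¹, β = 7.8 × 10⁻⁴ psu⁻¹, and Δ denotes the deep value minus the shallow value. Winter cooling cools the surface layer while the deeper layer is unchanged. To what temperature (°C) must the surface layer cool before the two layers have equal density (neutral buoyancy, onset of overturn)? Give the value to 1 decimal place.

16.1 °C

Neutral buoyancy requires Δρ = 0, i.e. −α(T_deep − T_surf′) + β(S_deep − S_surf) = 0.
T_surf′ = T_deep − (β/α)·ΔS = 16.9 − (7.8 × 10⁻⁴/1.1 × 10⁻⁴)·(+0.11) = 16.120 °C.
Cooling required: 16.7 − (16.120) = 0.580 °C.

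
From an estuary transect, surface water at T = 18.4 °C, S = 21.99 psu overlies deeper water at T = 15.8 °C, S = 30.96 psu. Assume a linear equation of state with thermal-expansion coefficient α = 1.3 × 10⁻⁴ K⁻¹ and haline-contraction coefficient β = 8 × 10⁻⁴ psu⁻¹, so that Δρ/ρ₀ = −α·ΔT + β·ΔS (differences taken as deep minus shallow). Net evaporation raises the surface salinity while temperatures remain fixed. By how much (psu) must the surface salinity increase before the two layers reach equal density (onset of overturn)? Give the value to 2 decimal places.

Neutral buoyancy requires −α(T_deep − T_surf) + β(S_deep − S_surf′) = 0.
S_surf′ = S_deep − (α/β)·ΔT = 30.96 − (1.3 × 10⁻⁴/8 × 10⁻⁴)·(-2.6) = 31.3825 psu.
Increase required: 31.3825 − 21.99 = 9.3925 psu.

9.39 psu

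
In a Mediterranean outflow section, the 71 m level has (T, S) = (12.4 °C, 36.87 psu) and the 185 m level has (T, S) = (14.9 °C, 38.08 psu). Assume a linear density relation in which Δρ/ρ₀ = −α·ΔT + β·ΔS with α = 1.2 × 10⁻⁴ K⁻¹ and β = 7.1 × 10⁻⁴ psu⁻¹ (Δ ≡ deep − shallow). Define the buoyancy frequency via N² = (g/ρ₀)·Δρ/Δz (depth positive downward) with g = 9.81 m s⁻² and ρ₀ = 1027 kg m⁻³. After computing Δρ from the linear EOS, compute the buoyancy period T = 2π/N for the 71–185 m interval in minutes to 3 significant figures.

ΔT = +2.5 K, ΔS = +1.21 psu (deep − shallow).
Δρ/ρ₀ = −αΔT + βΔS = -3.00 × 10⁻⁴ + 8.591 × 10⁻⁴ = 5.591 × 10⁻⁴, so Δρ ≈ 0.5742 kg m⁻³.
N² = (g/ρ₀)·Δρ/Δz = g·(Δρ/ρ₀)/Δz = 9.81 × 5.591 × 10⁻⁴ / 114 = 4.8112 × 10⁻⁵ s⁻².
N = √(4.8112 × 10⁻⁵) = 6.9363 × 10⁻³ rad s⁻¹ → T = 2π/N = 905.84 s = 15.097 min ≈ 15.1 min.

15.1 min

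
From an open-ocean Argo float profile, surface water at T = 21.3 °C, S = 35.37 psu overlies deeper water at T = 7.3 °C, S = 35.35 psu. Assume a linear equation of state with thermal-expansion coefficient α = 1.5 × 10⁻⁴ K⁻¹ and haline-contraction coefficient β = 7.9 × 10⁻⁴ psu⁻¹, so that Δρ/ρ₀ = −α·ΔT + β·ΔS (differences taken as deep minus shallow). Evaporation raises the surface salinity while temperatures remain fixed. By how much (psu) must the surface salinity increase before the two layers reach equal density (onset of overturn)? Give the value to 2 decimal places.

Neutral buoyancy requires −α(T_deep − T_surf) + β(S_deep − S_surf′) = 0.
S_surf′ = S_deep − (α/β)·ΔT = 35.35 − (1.5 × 10⁻⁴/7.9 × 10⁻⁴)·(-14.0) = 38.0082 psu.
Increase required: 38.0082 − 35.37 = 2.6382 psu.

2.64 psu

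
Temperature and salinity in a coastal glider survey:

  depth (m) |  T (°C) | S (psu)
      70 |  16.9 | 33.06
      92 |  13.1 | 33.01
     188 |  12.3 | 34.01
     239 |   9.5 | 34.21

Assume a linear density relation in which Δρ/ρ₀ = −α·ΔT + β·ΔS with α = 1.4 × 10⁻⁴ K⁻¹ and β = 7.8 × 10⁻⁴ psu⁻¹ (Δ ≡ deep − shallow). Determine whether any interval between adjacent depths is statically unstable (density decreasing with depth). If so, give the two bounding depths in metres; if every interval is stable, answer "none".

Evaluate Δρ/ρ₀ = −αΔT + βΔS across each adjacent pair:
  70–92 m: −αΔT+βΔS = −(1.4 × 10⁻⁴)(-3.8)+(7.8 × 10⁻⁴)(-0.05) = 4.9 × 10⁻⁴ → stable
  92–188 m: −αΔT+βΔS = −(1.4 × 10⁻⁴)(-0.8)+(7.8 × 10⁻⁴)(+1.00) = 8.9 × 10⁻⁴ → stable
  188–239 m: −αΔT+βΔS = −(1.4 × 10⁻⁴)(-2.8)+(7.8 × 10⁻⁴)(+0.20) = 5.5 × 10⁻⁴ → stable
Every interval has Δρ > 0: the column is stably stratified throughout.

none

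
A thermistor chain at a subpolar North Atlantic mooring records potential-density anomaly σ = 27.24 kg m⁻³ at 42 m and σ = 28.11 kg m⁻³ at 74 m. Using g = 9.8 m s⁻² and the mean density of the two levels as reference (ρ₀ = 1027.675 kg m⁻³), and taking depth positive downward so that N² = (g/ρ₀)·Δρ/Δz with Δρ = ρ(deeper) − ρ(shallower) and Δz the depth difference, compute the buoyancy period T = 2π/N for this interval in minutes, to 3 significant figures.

Δρ = 1028.11 − 1027.24 = 0.87 kg m⁻³ over Δz = 74 − 42 = 32 m.
N² = (9.8/1027.675) × (0.87/32) = 2.5926 × 10⁻⁴ s⁻².
N = √(2.5926 × 10⁻⁴) = 0.016102 rad s⁻¹, so T = 2π/N = 390.21 s = 6.5035 min ≈ 6.50 min.

6.50 min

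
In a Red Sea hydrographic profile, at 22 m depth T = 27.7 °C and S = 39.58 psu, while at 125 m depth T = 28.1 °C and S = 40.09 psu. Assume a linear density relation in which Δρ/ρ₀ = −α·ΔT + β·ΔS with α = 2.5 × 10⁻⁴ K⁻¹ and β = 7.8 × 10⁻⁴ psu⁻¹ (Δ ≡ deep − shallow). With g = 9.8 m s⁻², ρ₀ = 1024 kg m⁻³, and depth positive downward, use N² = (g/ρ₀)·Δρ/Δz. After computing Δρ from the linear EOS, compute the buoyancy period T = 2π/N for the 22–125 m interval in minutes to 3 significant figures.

19.7 min

ΔT = +0.4 K, ΔS = +0.51 psu (deep − shallow).
Δρ/ρ₀ = −αΔT + βΔS = -1.00 × 10⁻⁴ + 3.978 × 10⁻⁴ = 2.978 × 10⁻⁴, so Δρ ≈ 0.3049 kg m⁻³.
N² = (g/ρ₀)·Δρ/Δz = g·(Δρ/ρ₀)/Δz = 9.8 × 2.978 × 10⁻⁴ / 103 = 2.8334 × 10⁻⁵ s⁻².
N = √(2.8334 × 10⁻⁵) = 5.3230 × 10⁻³ rad s⁻¹ → T = 2π/N = 1.1804 × 10³ s = 19.673 min ≈ 19.7 min.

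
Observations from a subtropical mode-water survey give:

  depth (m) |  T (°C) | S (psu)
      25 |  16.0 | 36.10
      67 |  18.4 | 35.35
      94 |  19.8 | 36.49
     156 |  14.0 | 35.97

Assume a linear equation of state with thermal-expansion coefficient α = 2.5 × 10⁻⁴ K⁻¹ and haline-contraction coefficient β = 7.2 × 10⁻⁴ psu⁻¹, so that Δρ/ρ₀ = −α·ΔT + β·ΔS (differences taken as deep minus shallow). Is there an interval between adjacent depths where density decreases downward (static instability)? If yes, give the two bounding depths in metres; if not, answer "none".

Evaluate Δρ/ρ₀ = −αΔT + βΔS across each adjacent pair:
  25–67 m: −αΔT+βΔS = −(2.5 × 10⁻⁴)(+2.4)+(7.2 × 10⁻⁴)(-0.75) = -1.1 × 10⁻³ → UNSTABLE
  67–94 m: −αΔT+βΔS = −(2.5 × 10⁻⁴)(+1.4)+(7.2 × 10⁻⁴)(+1.14) = 4.7 × 10⁻⁴ → stable
  94–156 m: −αΔT+βΔS = −(2.5 × 10⁻⁴)(-5.8)+(7.2 × 10⁻⁴)(-0.52) = 1.1 × 10⁻³ → stable
The 25–67 m interval has Δρ < 0: lighter water underlies denser water.

25–67 m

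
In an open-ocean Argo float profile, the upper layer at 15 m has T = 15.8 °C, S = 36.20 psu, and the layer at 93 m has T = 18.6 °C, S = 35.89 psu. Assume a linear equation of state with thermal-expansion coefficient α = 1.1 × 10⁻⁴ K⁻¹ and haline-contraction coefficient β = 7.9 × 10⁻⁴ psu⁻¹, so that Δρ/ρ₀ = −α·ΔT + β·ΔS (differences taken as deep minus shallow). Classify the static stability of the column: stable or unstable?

ΔT = 18.6 − 15.8 = +2.8 K and ΔS = 35.89 − 36.20 = -0.31 psu (deep − shallow).
−αΔT = -3.08 × 10⁻⁴; βΔS = -2.449 × 10⁻⁴; sum Δρ/ρ₀ = -5.529 × 10⁻⁴.
Δρ/ρ₀ < 0, so Δρ < 0: deeper water is lighter → statically unstable; the column would overturn.

unstable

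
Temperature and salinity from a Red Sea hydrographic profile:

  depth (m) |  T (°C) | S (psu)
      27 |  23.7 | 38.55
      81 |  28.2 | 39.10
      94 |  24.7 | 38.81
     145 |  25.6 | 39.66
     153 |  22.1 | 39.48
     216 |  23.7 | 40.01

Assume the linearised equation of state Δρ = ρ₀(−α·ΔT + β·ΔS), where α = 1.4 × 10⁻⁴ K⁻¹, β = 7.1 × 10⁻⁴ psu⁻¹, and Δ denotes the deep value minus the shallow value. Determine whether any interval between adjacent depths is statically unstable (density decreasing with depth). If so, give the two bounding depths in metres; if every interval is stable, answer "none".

Evaluate Δρ/ρ₀ = −αΔT + βΔS across each adjacent pair:
  27–81 m: −αΔT+βΔS = −(1.4 × 10⁻⁴)(+4.5)+(7.1 × 10⁻⁴)(+0.55) = -2.4 × 10⁻⁴ → UNSTABLE
  81–94 m: −αΔT+βΔS = −(1.4 × 10⁻⁴)(-3.5)+(7.1 × 10⁻⁴)(-0.29) = 2.8 × 10⁻⁴ → stable
  94–145 m: −αΔT+βΔS = −(1.4 × 10⁻⁴)(+0.9)+(7.1 × 10⁻⁴)(+0.85) = 4.8 × 10⁻⁴ → stable
  145–153 m: −αΔT+βΔS = −(1.4 × 10⁻⁴)(-3.5)+(7.1 × 10⁻⁴)(-0.18) = 3.6 × 10⁻⁴ → stable
  153–216 m: −αΔT+βΔS = −(1.4 × 10⁻⁴)(+1.6)+(7.1 × 10⁻⁴)(+0.53) = 1.5 × 10⁻⁴ → stable
The 27–81 m interval has Δρ < 0: lighter water underlies denser water.

27–81 m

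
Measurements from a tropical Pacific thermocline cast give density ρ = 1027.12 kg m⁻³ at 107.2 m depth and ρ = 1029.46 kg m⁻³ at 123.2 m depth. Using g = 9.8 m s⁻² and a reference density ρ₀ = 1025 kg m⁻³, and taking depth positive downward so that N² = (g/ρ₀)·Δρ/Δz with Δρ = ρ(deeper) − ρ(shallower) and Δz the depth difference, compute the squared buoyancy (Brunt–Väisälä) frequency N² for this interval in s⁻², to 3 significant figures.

Δρ = 1029.46 − 1027.12 = 2.34 kg m⁻³ over Δz = 123.2 − 107.2 = 16 m.
N² = (9.8/1025) × (2.34/16) = 1.3983 × 10⁻³ s⁻² ≈ 1.40 × 10⁻³ s⁻².

1.40 × 10⁻³ s⁻²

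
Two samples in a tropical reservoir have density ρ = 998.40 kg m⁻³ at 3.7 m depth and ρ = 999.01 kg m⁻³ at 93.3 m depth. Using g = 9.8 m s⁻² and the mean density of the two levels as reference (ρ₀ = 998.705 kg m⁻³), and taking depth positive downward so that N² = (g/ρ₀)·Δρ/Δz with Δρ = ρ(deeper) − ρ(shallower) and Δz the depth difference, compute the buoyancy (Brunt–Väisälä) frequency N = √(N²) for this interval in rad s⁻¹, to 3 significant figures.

8.17 × 10⁻³ rad s⁻¹

Δρ = 999.01 − 998.40 = 0.61 kg m⁻³ over Δz = 93.3 − 3.7 = 89.6 m.
N² = (9.8/998.705) × (0.61/89.6) = 6.6805 × 10⁻⁵ s⁻².
N = √(6.6805 × 10⁻⁵) = 8.1734 × 10⁻³ rad s⁻¹ ≈ 8.17 × 10⁻³ rad s⁻¹.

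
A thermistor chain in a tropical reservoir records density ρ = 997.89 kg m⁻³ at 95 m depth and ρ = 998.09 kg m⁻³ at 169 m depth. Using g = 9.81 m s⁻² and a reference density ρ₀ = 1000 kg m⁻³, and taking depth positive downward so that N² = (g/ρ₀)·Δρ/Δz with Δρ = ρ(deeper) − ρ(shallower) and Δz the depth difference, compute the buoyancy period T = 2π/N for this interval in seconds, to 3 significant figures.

Δρ = 998.09 − 997.89 = 0.20 kg m⁻³ over Δz = 169 − 95 = 74 m.
N² = (9.81/1000) × (0.20/74) = 2.6514 × 10⁻⁵ s⁻².
N = √(2.6514 × 10⁻⁵) = 5.1492 × 10⁻³ rad s⁻¹, so T = 2π/N = 1.2202 × 10³ s ≈ 1.22 × 10³ s.

1.22 × 10³ s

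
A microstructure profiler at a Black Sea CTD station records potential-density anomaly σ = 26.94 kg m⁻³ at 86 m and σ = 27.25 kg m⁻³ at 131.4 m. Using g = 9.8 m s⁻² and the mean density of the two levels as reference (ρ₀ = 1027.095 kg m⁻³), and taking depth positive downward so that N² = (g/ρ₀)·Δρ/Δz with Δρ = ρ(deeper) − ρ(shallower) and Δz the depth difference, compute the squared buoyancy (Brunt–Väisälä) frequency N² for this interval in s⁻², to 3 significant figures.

6.52 × 10⁻⁵ s⁻²

Δρ = 1027.25 − 1026.94 = 0.31 kg m⁻³ over Δz = 131.4 − 86 = 45.4 m.
N² = (9.8/1027.095) × (0.31/45.4) = 6.5151 × 10⁻⁵ s⁻² ≈ 6.52 × 10⁻⁵ s⁻².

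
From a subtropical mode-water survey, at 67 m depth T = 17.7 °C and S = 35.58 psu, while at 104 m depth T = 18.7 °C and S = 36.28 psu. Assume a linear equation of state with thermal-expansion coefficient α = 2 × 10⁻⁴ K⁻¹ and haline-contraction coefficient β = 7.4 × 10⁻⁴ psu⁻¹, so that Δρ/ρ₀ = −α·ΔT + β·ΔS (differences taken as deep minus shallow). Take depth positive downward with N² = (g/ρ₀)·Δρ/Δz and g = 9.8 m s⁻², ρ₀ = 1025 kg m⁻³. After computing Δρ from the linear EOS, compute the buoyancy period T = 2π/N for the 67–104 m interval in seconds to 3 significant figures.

685 s

ΔT = +1.0 K, ΔS = +0.70 psu (deep − shallow).
Δρ/ρ₀ = −αΔT + βΔS = -2.00 × 10⁻⁴ + 5.18 × 10⁻⁴ = 3.18 × 10⁻⁴, so Δρ ≈ 0.3259 kg m⁻³.
N² = (g/ρ₀)·Δρ/Δz = g·(Δρ/ρ₀)/Δz = 9.8 × 3.18 × 10⁻⁴ / 37 = 8.4227 × 10⁻⁵ s⁻².
N = √(8.4227 × 10⁻⁵) = 9.1775 × 10⁻³ rad s⁻¹ → T = 2π/N = 684.63 s ≈ 685 s.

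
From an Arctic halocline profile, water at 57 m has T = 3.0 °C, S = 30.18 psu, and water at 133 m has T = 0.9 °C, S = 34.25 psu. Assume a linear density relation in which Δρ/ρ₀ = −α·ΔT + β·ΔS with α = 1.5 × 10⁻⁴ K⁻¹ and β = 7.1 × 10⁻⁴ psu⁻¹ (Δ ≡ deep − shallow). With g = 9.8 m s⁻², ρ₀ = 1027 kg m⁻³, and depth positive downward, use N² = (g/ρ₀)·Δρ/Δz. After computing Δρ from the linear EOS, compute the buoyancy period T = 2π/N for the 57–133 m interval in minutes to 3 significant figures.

5.15 min

ΔT = -2.1 K, ΔS = +4.07 psu (deep − shallow).
Δρ/ρ₀ = −αΔT + βΔS = 3.15 × 10⁻⁴ + 2.8897 × 10⁻³ = 3.2047 × 10⁻³, so Δρ ≈ 3.291 kg m⁻³.
N² = (g/ρ₀)·Δρ/Δz = g·(Δρ/ρ₀)/Δz = 9.8 × 3.2047 × 10⁻³ / 76 = 4.1324 × 10⁻⁴ s⁻².
N = √(4.1324 × 10⁻⁴) = 0.020328 rad s⁻¹ → T = 2π/N = 309.09 s = 5.1515 min ≈ 5.15 min.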